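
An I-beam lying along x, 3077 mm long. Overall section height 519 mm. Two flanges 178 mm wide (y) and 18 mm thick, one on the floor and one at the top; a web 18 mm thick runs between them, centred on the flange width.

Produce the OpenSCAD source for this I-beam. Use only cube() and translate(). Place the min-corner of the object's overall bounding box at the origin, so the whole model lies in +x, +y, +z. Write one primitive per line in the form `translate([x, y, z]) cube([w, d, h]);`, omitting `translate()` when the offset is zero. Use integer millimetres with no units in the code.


cube([3077, 178, 18]);
translate([0, 80, 18]) cube([3077, 18, 483]);
translate([0, 0, 501]) cube([3077, 178, 18]);


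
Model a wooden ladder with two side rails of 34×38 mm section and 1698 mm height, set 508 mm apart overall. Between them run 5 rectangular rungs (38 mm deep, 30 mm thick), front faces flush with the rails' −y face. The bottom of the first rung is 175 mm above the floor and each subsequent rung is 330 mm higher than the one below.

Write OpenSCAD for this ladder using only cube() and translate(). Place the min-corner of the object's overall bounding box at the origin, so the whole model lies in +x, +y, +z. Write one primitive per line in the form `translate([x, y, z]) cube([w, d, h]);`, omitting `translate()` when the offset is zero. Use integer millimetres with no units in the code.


// rung span = 508 - 2*34 = 440
// rung[k] z = 175 + k*330
cube([34, 38, 1698]);
translate([474, 0, 0]) cube([34, 38, 1698]);
translate([34, 0, 175]) cube([440, 38, 30]);
translate([34, 0, 505]) cube([440, 38, 30]);
translate([34, 0, 835]) cube([440, 38, 30]);
translate([34, 0, 1165]) cube([440, 38, 30]);
translate([34, 0, 1495]) cube([440, 38, 30]);


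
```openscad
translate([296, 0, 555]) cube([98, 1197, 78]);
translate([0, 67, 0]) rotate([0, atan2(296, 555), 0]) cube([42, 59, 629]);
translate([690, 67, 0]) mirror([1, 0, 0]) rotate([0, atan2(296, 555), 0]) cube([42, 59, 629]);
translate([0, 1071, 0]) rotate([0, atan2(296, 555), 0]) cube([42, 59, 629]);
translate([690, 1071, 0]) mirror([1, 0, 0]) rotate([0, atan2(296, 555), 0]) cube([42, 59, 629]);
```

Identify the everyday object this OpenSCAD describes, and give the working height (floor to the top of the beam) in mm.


A sawhorse. The overall height is 633 mm.

A beam across two mirrored pairs of raked legs — a sawhorse. The beam's underside is at z = 555 (matching the legs' vertical rise in atan2(296, 555)) and the beam is 78 mm tall, so its top is at 555 + 78 = 633 mm. The raked legs top out at the beam's underside, so that is the highest point.


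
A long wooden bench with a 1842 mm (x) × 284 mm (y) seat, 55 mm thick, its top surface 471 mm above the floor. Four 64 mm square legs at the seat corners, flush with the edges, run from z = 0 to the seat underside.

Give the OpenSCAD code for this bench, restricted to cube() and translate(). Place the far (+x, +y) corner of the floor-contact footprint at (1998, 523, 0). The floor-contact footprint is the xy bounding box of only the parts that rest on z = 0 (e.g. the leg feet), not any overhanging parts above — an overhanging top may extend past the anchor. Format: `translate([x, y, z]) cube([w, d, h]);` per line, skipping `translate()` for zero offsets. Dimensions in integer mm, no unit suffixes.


translate([156, 239, 416]) cube([1842, 284, 55]);
translate([156, 239, 0]) cube([64, 64, 416]);
translate([156, 459, 0]) cube([64, 64, 416]);
translate([1934, 239, 0]) cube([64, 64, 416]);
translate([1934, 459, 0]) cube([64, 64, 416]);


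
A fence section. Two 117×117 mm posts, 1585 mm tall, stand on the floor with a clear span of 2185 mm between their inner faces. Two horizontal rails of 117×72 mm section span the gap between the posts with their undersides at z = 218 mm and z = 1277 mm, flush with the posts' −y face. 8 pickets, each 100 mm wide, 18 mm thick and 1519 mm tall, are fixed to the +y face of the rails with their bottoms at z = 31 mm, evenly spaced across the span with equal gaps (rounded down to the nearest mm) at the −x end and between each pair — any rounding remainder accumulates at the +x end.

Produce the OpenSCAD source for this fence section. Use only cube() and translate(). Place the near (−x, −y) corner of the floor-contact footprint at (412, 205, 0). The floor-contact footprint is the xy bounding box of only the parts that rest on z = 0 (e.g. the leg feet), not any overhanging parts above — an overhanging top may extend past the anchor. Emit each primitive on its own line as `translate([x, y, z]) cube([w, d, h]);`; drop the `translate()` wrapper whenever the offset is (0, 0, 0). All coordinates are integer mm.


translate([412, 205, 0]) cube([117, 117, 1585]);
translate([2714, 205, 0]) cube([117, 117, 1585]);
translate([529, 205, 218]) cube([2185, 117, 72]);
translate([529, 205, 1277]) cube([2185, 117, 72]);
translate([682, 322, 31]) cube([100, 18, 1519]);
translate([935, 322, 31]) cube([100, 18, 1519]);
translate([1188, 322, 31]) cube([100, 18, 1519]);
translate([1441, 322, 31]) cube([100, 18, 1519]);
translate([1694, 322, 31]) cube([100, 18, 1519]);
translate([1947, 322, 31]) cube([100, 18, 1519]);
translate([2200, 322, 31]) cube([100, 18, 1519]);
translate([2453, 322, 31]) cube([100, 18, 1519]);


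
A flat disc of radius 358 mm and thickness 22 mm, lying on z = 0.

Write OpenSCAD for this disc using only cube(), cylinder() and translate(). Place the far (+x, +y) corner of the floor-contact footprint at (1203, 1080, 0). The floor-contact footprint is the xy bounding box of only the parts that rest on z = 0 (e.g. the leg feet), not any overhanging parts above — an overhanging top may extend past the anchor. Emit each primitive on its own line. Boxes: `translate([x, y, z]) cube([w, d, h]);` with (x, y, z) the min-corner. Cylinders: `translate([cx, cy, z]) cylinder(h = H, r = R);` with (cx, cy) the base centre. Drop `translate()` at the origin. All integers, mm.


translate([845, 722, 0]) cylinder(h = 22, r = 358);


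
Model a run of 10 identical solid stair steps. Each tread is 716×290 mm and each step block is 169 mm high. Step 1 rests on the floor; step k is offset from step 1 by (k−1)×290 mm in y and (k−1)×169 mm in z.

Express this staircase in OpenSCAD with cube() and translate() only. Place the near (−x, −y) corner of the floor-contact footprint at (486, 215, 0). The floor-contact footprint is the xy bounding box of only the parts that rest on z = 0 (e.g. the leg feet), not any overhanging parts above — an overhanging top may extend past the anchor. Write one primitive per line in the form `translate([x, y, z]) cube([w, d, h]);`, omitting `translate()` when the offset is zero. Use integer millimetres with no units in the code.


translate([486, 215, 0]) cube([716, 290, 169]);
translate([486, 505, 169]) cube([716, 290, 169]);
translate([486, 795, 338]) cube([716, 290, 169]);
translate([486, 1085, 507]) cube([716, 290, 169]);
translate([486, 1375, 676]) cube([716, 290, 169]);
translate([486, 1665, 845]) cube([716, 290, 169]);
translate([486, 1955, 1014]) cube([716, 290, 169]);
translate([486, 2245, 1183]) cube([716, 290, 169]);
translate([486, 2535, 1352]) cube([716, 290, 169]);
translate([486, 2825, 1521]) cube([716, 290, 169]);


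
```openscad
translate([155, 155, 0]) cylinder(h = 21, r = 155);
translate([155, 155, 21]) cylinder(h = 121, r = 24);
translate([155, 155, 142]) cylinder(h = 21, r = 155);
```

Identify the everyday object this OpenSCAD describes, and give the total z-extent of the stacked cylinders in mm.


A spool. The overall height is 163 mm.

Three coaxial cylinders, large–small–large — a spool. Two 21 mm flanges and a 121 mm core give 21 + 121 + 21 = 163 mm.


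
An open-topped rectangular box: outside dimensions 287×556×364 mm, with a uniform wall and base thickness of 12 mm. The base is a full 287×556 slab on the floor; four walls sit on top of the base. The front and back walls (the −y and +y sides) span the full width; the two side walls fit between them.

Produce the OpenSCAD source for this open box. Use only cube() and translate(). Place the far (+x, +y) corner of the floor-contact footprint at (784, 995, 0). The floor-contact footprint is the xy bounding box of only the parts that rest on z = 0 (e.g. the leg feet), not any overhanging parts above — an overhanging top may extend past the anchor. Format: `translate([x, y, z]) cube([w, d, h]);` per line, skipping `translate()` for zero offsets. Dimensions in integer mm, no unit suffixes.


translate([497, 439, 0]) cube([287, 556, 12]);
translate([497, 439, 12]) cube([287, 12, 352]);
translate([497, 983, 12]) cube([287, 12, 352]);
translate([497, 451, 12]) cube([12, 532, 352]);
translate([772, 451, 12]) cube([12, 532, 352]);


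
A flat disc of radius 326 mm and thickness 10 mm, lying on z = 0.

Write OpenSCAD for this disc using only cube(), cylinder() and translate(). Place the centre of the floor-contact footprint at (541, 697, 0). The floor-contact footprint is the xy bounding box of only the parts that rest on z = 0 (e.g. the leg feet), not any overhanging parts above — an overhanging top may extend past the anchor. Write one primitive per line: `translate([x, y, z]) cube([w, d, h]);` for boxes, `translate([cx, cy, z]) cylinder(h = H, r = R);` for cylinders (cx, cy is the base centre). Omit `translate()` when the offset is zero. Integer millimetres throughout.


translate([541, 697, 0]) cylinder(h = 10, r = 326);


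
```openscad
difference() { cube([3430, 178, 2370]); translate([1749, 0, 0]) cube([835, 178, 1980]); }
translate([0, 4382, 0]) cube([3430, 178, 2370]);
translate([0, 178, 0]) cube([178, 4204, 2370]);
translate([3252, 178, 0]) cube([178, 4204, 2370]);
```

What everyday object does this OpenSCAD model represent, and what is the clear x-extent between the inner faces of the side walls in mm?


A single room. The interior width is 3074 mm.

Four walls enclosing a rectangle with a door in the front wall — a room. Outside width 3430 minus two 178 mm walls gives 3074 mm.


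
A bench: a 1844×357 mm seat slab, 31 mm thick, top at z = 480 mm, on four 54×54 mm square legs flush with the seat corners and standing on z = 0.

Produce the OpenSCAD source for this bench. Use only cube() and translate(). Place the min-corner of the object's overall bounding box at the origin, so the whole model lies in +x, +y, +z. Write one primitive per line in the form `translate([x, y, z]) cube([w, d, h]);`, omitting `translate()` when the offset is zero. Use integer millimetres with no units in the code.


translate([0, 0, 449]) cube([1844, 357, 31]);
cube([54, 54, 449]);
translate([0, 303, 0]) cube([54, 54, 449]);
translate([1790, 0, 0]) cube([54, 54, 449]);
translate([1790, 303, 0]) cube([54, 54, 449]);


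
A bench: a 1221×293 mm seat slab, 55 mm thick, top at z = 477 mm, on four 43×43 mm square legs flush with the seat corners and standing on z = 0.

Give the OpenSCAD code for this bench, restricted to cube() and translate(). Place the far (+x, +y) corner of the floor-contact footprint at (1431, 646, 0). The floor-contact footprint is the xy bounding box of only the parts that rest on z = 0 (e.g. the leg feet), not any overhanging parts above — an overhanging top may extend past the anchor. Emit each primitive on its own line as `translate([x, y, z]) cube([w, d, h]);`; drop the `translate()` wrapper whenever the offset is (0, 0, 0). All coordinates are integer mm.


// leg_h = 477 − 55 = 422
translate([210, 353, 422]) cube([1221, 293, 55]);
translate([210, 353, 0]) cube([43, 43, 422]);
translate([210, 603, 0]) cube([43, 43, 422]);
translate([1388, 353, 0]) cube([43, 43, 422]);
translate([1388, 603, 0]) cube([43, 43, 422]);


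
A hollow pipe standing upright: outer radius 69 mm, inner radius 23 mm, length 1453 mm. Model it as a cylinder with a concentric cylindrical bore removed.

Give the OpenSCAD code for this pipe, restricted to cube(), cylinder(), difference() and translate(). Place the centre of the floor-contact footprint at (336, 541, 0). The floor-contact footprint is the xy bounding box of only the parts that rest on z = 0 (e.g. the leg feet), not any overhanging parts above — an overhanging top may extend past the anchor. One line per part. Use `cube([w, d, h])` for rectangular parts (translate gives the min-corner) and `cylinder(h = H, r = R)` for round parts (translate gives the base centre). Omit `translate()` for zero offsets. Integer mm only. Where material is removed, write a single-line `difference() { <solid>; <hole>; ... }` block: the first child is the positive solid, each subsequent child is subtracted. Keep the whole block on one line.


difference() { translate([336, 541, 0]) cylinder(h = 1453, r = 69); translate([336, 541, 0]) cylinder(h = 1453, r = 23); }


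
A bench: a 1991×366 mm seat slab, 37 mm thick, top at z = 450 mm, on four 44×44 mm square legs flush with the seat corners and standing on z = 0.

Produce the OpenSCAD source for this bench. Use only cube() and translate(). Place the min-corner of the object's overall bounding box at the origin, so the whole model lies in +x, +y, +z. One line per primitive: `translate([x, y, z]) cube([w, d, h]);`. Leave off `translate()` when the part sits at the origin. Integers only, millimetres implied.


translate([0, 0, 413]) cube([1991, 366, 37]);
cube([44, 44, 413]);
translate([0, 322, 0]) cube([44, 44, 413]);
translate([1947, 0, 0]) cube([44, 44, 413]);
translate([1947, 322, 0]) cube([44, 44, 413]);


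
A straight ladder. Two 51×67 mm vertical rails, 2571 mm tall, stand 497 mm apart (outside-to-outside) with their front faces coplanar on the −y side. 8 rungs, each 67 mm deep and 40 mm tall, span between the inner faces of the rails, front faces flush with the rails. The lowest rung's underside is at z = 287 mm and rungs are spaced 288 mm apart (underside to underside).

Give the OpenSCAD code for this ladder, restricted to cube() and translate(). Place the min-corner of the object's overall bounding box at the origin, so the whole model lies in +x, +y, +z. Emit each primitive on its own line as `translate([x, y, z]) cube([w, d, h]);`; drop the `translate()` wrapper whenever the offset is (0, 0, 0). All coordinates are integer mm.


cube([51, 67, 2571]);
translate([446, 0, 0]) cube([51, 67, 2571]);
translate([51, 0, 287]) cube([395, 67, 40]);
translate([51, 0, 575]) cube([395, 67, 40]);
translate([51, 0, 863]) cube([395, 67, 40]);
translate([51, 0, 1151]) cube([395, 67, 40]);
translate([51, 0, 1439]) cube([395, 67, 40]);
translate([51, 0, 1727]) cube([395, 67, 40]);
translate([51, 0, 2015]) cube([395, 67, 40]);
translate([51, 0, 2303]) cube([395, 67, 40]);


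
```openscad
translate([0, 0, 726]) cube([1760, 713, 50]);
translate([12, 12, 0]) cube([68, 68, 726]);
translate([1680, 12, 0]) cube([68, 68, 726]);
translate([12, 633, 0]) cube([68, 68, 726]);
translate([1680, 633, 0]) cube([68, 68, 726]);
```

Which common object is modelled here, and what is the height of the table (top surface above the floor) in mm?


A table. The table height is 776 mm.

A 1760×713×50 slab sits at z = 726 on four 68 mm square posts — a table. The top surface is at 726 + 50 = 776 mm.


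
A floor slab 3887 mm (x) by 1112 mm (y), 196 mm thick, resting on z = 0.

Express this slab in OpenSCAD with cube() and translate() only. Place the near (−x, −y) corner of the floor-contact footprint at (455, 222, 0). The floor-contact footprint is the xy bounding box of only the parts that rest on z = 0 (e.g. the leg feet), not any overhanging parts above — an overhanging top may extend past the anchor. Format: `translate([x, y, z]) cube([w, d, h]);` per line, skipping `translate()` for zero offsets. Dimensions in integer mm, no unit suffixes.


translate([455, 222, 0]) cube([3887, 1112, 196]);


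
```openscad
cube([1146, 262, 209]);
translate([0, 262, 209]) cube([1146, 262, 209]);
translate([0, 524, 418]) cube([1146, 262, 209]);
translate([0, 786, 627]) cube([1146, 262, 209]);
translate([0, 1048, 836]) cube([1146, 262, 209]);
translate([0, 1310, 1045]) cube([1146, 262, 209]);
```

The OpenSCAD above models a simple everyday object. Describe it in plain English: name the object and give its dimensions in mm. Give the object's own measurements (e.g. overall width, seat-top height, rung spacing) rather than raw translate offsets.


A straight staircase of 6 solid steps. Each step is 1146 mm wide (x), 262 mm deep (y, the going) and 209 mm tall (the rise). The first step rests on the floor; each subsequent step sits one going further in +y and one rise higher in +z, directly behind and above the previous step with no overlap.


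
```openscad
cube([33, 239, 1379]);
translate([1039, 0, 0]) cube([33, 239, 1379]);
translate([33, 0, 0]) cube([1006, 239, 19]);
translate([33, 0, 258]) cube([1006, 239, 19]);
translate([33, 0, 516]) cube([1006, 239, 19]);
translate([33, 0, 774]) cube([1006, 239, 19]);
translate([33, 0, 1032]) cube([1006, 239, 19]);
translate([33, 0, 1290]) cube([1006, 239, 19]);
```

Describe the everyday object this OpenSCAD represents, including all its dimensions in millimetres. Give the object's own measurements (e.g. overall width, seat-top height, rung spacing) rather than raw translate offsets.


An open bookshelf. Two side panels, each 33 mm thick, 239 mm deep and 1379 mm tall, stand 1072 mm apart (outside-to-outside). Between them sit 6 shelves, each 19 mm thick and 239 mm deep, spanning the full gap between the sides. The bottom shelf rests on the floor (its underside at z = 0) and the clear gap between one shelf's top and the next shelf's underside is 239 mm.


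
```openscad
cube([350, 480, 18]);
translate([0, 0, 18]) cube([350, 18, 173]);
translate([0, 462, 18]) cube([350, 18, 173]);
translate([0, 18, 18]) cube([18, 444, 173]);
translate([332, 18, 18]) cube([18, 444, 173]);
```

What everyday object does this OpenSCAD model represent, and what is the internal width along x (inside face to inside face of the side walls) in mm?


An open box. The internal width is 314 mm.

A 350×480 base slab with four walls standing on it — an open box. The base is 350 mm wide and the walls are 18 mm thick, so the internal width is 350 − 2 × 18 = 314 mm.


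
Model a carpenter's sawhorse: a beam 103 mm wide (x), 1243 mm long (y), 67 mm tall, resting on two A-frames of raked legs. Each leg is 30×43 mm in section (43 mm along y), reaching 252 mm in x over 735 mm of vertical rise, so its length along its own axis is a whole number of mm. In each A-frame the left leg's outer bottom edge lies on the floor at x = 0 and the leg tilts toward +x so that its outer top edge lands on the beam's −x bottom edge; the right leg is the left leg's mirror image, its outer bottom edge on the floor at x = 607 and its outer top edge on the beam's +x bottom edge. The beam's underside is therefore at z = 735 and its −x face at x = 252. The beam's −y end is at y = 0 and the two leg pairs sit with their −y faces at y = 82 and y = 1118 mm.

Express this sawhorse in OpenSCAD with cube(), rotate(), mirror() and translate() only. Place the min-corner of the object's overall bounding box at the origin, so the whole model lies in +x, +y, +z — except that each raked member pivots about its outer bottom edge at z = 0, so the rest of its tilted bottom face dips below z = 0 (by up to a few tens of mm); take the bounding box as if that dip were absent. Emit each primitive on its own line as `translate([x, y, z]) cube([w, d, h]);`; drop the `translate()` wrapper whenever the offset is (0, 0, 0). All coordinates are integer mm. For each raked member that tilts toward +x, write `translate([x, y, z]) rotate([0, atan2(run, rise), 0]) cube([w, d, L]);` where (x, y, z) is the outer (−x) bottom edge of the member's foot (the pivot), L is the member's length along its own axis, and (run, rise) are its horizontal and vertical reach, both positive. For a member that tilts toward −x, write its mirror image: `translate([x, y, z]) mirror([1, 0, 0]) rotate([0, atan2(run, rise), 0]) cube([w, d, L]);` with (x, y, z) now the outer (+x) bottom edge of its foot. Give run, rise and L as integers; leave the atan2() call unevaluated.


translate([252, 0, 735]) cube([103, 1243, 67]);
translate([0, 82, 0]) rotate([0, atan2(252, 735), 0]) cube([30, 43, 777]);
translate([607, 82, 0]) mirror([1, 0, 0]) rotate([0, atan2(252, 735), 0]) cube([30, 43, 777]);
translate([0, 1118, 0]) rotate([0, atan2(252, 735), 0]) cube([30, 43, 777]);
translate([607, 1118, 0]) mirror([1, 0, 0]) rotate([0, atan2(252, 735), 0]) cube([30, 43, 777]);


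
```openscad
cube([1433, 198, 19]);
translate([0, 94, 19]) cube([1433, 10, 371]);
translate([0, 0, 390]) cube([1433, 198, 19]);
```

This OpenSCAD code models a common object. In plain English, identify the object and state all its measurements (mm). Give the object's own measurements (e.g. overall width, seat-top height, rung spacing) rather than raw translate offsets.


An I-beam lying along x, 1433 mm long. Overall section height 409 mm. Two flanges 198 mm wide (y) and 19 mm thick, one on the floor and one at the top; a web 10 mm thick runs between them, centred on the flange width.


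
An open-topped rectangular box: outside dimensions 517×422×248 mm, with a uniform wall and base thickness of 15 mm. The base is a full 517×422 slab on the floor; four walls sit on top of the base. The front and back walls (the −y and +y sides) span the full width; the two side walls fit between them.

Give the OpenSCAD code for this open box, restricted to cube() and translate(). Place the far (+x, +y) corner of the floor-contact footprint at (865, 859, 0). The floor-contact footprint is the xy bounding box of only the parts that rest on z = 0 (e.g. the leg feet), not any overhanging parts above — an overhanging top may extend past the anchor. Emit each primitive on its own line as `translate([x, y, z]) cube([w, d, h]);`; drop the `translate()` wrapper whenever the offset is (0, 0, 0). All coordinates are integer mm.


translate([348, 437, 0]) cube([517, 422, 15]);
translate([348, 437, 15]) cube([517, 15, 233]);
translate([348, 844, 15]) cube([517, 15, 233]);
translate([348, 452, 15]) cube([15, 392, 233]);
translate([850, 452, 15]) cube([15, 392, 233]);


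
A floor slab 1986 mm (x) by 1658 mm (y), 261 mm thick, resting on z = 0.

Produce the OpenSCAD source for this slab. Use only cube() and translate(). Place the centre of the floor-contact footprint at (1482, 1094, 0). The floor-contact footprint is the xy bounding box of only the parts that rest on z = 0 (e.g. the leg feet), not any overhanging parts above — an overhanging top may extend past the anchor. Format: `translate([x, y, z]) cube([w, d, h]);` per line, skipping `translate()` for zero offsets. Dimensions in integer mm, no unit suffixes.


translate([489, 265, 0]) cube([1986, 1658, 261]);


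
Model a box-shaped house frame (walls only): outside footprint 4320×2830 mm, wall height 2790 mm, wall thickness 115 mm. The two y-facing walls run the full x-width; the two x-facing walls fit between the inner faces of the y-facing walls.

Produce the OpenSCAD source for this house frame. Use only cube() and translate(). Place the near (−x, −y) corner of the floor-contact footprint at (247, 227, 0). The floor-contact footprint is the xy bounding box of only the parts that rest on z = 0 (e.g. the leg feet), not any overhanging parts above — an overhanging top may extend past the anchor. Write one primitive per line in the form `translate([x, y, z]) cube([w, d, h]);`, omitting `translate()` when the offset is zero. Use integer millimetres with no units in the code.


translate([247, 227, 0]) cube([4320, 115, 2790]);
translate([247, 2942, 0]) cube([4320, 115, 2790]);
translate([247, 342, 0]) cube([115, 2600, 2790]);
translate([4452, 342, 0]) cube([115, 2600, 2790]);


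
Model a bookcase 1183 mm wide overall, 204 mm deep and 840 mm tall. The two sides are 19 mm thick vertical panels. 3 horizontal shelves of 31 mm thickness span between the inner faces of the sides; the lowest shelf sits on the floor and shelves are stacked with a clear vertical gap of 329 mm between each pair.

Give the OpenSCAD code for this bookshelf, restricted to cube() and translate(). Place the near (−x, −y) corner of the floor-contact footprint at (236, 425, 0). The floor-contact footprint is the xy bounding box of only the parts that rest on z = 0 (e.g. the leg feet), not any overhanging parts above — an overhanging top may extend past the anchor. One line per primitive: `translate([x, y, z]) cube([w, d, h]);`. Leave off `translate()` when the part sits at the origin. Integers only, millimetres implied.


translate([236, 425, 0]) cube([19, 204, 840]);
translate([1400, 425, 0]) cube([19, 204, 840]);
translate([255, 425, 0]) cube([1145, 204, 31]);
translate([255, 425, 360]) cube([1145, 204, 31]);
translate([255, 425, 720]) cube([1145, 204, 31]);


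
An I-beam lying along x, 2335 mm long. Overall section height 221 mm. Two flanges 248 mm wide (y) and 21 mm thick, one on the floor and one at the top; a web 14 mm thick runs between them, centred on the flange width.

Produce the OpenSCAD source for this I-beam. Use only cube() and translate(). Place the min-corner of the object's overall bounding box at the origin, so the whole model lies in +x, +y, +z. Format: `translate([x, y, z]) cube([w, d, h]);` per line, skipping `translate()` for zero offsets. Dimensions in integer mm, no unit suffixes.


cube([2335, 248, 21]);
translate([0, 117, 21]) cube([2335, 14, 179]);
translate([0, 0, 200]) cube([2335, 248, 21]);


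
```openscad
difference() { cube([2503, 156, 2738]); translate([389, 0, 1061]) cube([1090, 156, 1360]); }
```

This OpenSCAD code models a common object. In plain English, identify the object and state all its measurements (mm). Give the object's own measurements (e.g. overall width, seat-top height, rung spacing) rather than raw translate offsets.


A wall 2503 mm long (x), 156 mm thick (y), 2738 mm tall, with a rectangular window opening cut through it. The opening is 1090 mm wide and 1360 mm tall; its sill is at z = 1061 mm and its near (−x) edge is 389 mm from the wall's −x end. The opening passes through the full wall thickness.


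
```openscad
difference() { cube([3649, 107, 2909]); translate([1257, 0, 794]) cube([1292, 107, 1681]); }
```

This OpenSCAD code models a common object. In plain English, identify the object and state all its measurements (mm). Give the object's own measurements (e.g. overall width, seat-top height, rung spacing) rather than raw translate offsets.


A wall 3649 mm long (x), 107 mm thick (y), 2909 mm tall, with a rectangular window opening cut through it. The opening is 1292 mm wide and 1681 mm tall; its sill is at z = 794 mm and its near (−x) edge is 1257 mm from the wall's −x end. The opening passes through the full wall thickness.


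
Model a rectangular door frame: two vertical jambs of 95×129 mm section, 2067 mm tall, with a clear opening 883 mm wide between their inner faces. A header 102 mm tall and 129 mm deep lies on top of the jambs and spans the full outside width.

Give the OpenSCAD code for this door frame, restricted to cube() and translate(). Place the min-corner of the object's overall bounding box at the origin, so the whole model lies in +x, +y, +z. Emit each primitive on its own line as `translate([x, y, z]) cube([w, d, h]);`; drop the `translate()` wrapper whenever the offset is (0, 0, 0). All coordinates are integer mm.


cube([95, 129, 2067]);
translate([978, 0, 0]) cube([95, 129, 2067]);
translate([0, 0, 2067]) cube([1073, 129, 102]);


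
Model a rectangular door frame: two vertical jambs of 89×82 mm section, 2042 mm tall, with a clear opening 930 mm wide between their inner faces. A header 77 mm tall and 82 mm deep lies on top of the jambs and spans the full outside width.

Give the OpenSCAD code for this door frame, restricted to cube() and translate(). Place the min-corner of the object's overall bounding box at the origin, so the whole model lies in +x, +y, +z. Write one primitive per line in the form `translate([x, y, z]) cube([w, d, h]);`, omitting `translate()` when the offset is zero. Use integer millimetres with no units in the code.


cube([89, 82, 2042]);
translate([1019, 0, 0]) cube([89, 82, 2042]);
translate([0, 0, 2042]) cube([1108, 82, 77]);


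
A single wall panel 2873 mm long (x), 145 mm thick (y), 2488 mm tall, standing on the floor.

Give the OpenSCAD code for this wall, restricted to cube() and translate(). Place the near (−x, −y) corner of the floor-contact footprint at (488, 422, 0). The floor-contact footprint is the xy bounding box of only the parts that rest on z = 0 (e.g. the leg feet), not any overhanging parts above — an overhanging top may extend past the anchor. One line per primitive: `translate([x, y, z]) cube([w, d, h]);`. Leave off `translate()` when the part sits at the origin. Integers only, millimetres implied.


translate([488, 422, 0]) cube([2873, 145, 2488]);


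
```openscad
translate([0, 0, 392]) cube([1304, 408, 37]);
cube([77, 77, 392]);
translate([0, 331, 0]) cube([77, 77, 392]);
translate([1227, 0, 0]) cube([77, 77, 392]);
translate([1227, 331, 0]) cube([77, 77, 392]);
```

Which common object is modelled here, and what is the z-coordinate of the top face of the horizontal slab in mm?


A bench. The seat-top height is 429 mm.

A long slab on four corner posts — a bench. The slab sits at z = 392 with thickness 37, so the top is 392 + 37 = 429 mm.


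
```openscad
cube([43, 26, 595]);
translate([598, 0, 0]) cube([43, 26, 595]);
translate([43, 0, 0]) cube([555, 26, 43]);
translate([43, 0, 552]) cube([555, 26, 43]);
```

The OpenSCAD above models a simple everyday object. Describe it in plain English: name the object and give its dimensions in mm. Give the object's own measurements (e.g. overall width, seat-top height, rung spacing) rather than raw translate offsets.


A rectangular picture frame lying in the x–z plane (depth along y). The opening is 555 mm wide (x) by 509 mm tall (z), surrounded by a border 43 mm wide on all four sides. The frame is 26 mm deep and is made of two full-height vertical stiles with two horizontal rails fitted between them.


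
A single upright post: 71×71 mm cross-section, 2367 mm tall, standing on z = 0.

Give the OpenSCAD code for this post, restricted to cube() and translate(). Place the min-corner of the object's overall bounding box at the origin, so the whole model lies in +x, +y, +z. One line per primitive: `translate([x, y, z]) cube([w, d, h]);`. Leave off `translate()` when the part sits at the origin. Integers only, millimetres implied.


cube([71, 71, 2367]);


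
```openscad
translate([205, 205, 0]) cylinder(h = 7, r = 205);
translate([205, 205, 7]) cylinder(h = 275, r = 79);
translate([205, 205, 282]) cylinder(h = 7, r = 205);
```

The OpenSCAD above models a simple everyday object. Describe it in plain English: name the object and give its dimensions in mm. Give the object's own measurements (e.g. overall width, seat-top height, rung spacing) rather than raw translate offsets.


A spool: two coaxial disc flanges of radius 205 mm and thickness 7 mm, joined by a core cylinder of radius 79 mm and height 275 mm. The lower flange rests on z = 0 and the three cylinders share a vertical axis.


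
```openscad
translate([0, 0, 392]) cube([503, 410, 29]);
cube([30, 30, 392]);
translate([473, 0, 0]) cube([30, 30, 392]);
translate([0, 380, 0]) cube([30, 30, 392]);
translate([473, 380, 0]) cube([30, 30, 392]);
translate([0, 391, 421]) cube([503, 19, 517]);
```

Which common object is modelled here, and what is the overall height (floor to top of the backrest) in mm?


A chair. The overall height is 938 mm.

A slab on four corner posts with a tall panel at the back — a chair. The seat slab sits at z = 392 with thickness 29, and the 517 mm backrest starts at the seat top, so the overall height is 392 + 29 + 517 = 938 mm.


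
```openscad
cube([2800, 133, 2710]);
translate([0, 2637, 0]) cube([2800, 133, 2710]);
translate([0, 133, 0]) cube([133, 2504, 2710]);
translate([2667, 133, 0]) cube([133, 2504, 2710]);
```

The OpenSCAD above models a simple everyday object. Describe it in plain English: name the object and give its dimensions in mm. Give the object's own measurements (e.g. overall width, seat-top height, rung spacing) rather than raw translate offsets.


The wall frame of a small rectangular building: four walls, each 2710 mm tall and 133 mm thick, enclosing a footprint 2800 mm (x) by 2770 mm (y) outside-to-outside, with no floor or roof. The front and back walls (the −y and +y sides) span the full width; the two side walls fit between them.


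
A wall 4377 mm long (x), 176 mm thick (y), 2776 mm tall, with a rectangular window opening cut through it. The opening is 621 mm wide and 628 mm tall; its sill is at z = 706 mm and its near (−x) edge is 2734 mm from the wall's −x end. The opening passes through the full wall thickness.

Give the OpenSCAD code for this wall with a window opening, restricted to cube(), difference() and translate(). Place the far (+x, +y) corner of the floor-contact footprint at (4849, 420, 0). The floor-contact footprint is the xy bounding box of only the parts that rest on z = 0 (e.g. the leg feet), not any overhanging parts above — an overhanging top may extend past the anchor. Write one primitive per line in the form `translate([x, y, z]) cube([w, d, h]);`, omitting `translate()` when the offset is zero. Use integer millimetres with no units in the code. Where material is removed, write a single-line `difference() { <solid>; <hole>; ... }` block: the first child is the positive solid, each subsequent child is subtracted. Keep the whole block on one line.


difference() { translate([472, 244, 0]) cube([4377, 176, 2776]); translate([3206, 244, 706]) cube([621, 176, 628]); }


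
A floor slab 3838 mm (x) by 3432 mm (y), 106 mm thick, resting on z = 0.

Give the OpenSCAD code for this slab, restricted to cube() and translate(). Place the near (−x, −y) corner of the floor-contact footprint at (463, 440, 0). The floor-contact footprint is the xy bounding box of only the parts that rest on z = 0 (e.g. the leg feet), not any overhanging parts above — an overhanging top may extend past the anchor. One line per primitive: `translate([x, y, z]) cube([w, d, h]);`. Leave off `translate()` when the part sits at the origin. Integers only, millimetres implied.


translate([463, 440, 0]) cube([3838, 3432, 106]);


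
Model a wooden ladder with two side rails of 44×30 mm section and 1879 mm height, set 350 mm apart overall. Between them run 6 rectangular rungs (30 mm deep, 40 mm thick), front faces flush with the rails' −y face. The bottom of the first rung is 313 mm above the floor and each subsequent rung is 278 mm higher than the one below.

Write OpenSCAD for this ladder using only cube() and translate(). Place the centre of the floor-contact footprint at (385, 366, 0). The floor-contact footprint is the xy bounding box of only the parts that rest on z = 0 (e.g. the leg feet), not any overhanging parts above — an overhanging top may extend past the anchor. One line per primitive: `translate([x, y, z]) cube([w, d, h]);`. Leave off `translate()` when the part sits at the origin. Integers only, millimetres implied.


translate([210, 351, 0]) cube([44, 30, 1879]);
translate([516, 351, 0]) cube([44, 30, 1879]);
translate([254, 351, 313]) cube([262, 30, 40]);
translate([254, 351, 591]) cube([262, 30, 40]);
translate([254, 351, 869]) cube([262, 30, 40]);
translate([254, 351, 1147]) cube([262, 30, 40]);
translate([254, 351, 1425]) cube([262, 30, 40]);
translate([254, 351, 1703]) cube([262, 30, 40]);


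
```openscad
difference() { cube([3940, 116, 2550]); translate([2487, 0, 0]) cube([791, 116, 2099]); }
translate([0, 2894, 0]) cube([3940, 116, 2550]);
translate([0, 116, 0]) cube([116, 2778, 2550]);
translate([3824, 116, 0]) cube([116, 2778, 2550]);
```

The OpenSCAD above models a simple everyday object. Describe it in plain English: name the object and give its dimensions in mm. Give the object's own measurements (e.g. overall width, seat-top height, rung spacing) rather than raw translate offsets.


A single room: four walls, each 2550 mm tall and 116 mm thick, enclosing an outside footprint 3940×3010 mm (x × y), no floor or roof. The front and back walls (−y and +y sides) run the full x-width; the side walls fit between their inner faces. A door opening 791 mm wide and 2099 mm tall is cut through the front wall from the floor up, its −x edge 2487 mm from the wall's −x end.


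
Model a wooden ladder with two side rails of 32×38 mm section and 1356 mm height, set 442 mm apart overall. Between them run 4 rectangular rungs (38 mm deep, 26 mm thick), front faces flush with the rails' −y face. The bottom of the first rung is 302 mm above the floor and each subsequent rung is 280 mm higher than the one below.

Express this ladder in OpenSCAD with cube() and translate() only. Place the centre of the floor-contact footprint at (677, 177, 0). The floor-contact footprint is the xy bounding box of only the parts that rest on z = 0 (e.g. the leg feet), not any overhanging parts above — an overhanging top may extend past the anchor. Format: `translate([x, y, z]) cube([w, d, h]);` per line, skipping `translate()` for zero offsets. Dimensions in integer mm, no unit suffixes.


translate([456, 158, 0]) cube([32, 38, 1356]);
translate([866, 158, 0]) cube([32, 38, 1356]);
translate([488, 158, 302]) cube([378, 38, 26]);
translate([488, 158, 582]) cube([378, 38, 26]);
translate([488, 158, 862]) cube([378, 38, 26]);
translate([488, 158, 1142]) cube([378, 38, 26]);


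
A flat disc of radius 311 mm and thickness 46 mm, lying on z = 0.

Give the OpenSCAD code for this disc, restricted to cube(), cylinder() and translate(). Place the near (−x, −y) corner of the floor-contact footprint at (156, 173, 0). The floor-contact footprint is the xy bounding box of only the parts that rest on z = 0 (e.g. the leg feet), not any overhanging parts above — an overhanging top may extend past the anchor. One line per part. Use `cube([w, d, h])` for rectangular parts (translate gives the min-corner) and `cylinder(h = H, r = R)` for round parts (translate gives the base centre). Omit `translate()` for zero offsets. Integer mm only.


translate([467, 484, 0]) cylinder(h = 46, r = 311);


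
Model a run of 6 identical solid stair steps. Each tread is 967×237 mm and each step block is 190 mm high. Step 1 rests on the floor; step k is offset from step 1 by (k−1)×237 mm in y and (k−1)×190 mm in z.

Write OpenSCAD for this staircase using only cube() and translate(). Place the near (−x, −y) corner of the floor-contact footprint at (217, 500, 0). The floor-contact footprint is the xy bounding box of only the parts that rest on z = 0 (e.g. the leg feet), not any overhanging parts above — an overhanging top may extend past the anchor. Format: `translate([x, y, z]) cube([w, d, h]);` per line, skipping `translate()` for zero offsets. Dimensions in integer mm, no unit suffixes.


translate([217, 500, 0]) cube([967, 237, 190]);
translate([217, 737, 190]) cube([967, 237, 190]);
translate([217, 974, 380]) cube([967, 237, 190]);
translate([217, 1211, 570]) cube([967, 237, 190]);
translate([217, 1448, 760]) cube([967, 237, 190]);
translate([217, 1685, 950]) cube([967, 237, 190]);


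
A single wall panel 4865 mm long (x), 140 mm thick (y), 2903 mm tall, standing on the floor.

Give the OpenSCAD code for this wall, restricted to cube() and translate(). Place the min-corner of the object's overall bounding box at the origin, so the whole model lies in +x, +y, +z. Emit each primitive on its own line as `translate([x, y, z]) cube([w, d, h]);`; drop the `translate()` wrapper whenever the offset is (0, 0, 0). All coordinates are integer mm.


cube([4865, 140, 2903]);


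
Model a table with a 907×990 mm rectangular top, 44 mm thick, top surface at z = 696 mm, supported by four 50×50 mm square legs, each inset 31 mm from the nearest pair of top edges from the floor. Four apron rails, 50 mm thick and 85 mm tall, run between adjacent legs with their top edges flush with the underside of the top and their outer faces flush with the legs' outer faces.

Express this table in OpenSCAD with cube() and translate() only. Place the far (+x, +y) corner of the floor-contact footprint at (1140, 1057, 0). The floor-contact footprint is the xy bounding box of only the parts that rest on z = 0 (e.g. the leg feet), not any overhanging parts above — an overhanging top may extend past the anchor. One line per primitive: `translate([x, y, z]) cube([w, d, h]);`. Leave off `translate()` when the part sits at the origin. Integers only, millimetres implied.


translate([264, 98, 652]) cube([907, 990, 44]);
translate([295, 129, 0]) cube([50, 50, 652]);
translate([1090, 129, 0]) cube([50, 50, 652]);
translate([295, 1007, 0]) cube([50, 50, 652]);
translate([1090, 1007, 0]) cube([50, 50, 652]);
translate([345, 129, 567]) cube([745, 50, 85]);
translate([345, 1007, 567]) cube([745, 50, 85]);
translate([295, 179, 567]) cube([50, 828, 85]);
translate([1090, 179, 567]) cube([50, 828, 85]);
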